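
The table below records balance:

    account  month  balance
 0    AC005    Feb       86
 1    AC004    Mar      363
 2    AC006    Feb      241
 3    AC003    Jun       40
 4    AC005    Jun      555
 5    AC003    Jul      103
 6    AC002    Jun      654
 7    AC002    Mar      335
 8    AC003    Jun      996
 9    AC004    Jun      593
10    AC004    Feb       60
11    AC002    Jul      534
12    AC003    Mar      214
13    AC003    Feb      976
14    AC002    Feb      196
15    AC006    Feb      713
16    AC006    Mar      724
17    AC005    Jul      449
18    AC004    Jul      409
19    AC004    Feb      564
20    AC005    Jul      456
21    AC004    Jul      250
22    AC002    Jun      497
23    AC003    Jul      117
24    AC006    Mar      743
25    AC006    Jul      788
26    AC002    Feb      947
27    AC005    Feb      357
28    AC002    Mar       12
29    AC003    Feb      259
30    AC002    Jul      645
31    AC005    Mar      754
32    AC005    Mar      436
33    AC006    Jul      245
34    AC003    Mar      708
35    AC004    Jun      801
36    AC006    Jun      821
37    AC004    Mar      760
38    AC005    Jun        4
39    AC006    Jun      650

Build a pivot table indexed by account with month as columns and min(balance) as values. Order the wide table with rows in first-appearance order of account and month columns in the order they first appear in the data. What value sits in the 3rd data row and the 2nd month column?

724

With rows in first-appearance order of account, row 3 is account=AC006. month columns in first-appearance order: Feb, Mar, Jun, Jul; column 2 is Mar.
Long rows with account=AC006, month=Mar: min(724, 743) = 724.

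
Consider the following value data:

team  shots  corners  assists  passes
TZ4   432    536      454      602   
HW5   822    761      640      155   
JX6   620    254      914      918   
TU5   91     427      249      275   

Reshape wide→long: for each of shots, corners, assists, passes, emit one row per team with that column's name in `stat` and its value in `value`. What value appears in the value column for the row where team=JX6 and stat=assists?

914

Unpivoting turns each (team, wide-column) pair into one long row.
The wide cell at row JX6, column assists holds 914, so the long row (JX6, assists) has value=914.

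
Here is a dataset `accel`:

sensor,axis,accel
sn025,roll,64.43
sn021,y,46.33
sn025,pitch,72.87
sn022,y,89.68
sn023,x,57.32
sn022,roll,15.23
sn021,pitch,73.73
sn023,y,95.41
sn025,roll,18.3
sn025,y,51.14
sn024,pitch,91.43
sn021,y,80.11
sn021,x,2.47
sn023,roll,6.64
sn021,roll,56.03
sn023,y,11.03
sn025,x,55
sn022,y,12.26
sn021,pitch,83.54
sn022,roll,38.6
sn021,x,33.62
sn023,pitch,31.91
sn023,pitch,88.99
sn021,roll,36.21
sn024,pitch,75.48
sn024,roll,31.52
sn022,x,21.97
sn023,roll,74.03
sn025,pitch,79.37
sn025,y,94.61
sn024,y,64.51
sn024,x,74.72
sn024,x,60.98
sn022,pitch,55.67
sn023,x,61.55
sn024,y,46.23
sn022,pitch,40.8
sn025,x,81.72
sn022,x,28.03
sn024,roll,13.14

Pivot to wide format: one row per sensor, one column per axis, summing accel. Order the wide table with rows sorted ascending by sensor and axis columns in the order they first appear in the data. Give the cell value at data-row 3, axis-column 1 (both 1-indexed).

80.67

With rows sorted ascending by sensor, row 3 is sensor=sn023. axis columns in first-appearance order: roll, y, pitch, x; column 1 is roll.
Long rows with sensor=sn023, axis=roll: 6.64 + 74.03 = 80.67.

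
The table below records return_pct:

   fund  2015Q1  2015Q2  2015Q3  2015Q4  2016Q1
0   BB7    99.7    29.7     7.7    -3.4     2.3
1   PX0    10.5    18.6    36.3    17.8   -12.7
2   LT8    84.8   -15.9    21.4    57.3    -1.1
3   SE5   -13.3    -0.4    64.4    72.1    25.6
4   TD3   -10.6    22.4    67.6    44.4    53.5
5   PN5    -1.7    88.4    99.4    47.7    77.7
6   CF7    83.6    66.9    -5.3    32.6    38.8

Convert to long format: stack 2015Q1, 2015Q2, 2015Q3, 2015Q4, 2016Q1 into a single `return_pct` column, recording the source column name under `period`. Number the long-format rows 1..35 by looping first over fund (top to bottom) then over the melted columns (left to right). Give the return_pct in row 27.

88.4

35 rows total (7 × 5). Row 27: index ⌊(27-1)/5⌋ = 5 into fund → PN5; (27-1) mod 5 = 1 into the melted columns → 2015Q2.
So row 27 is (PN5, 2015Q2, 88.4); return_pct = 88.4.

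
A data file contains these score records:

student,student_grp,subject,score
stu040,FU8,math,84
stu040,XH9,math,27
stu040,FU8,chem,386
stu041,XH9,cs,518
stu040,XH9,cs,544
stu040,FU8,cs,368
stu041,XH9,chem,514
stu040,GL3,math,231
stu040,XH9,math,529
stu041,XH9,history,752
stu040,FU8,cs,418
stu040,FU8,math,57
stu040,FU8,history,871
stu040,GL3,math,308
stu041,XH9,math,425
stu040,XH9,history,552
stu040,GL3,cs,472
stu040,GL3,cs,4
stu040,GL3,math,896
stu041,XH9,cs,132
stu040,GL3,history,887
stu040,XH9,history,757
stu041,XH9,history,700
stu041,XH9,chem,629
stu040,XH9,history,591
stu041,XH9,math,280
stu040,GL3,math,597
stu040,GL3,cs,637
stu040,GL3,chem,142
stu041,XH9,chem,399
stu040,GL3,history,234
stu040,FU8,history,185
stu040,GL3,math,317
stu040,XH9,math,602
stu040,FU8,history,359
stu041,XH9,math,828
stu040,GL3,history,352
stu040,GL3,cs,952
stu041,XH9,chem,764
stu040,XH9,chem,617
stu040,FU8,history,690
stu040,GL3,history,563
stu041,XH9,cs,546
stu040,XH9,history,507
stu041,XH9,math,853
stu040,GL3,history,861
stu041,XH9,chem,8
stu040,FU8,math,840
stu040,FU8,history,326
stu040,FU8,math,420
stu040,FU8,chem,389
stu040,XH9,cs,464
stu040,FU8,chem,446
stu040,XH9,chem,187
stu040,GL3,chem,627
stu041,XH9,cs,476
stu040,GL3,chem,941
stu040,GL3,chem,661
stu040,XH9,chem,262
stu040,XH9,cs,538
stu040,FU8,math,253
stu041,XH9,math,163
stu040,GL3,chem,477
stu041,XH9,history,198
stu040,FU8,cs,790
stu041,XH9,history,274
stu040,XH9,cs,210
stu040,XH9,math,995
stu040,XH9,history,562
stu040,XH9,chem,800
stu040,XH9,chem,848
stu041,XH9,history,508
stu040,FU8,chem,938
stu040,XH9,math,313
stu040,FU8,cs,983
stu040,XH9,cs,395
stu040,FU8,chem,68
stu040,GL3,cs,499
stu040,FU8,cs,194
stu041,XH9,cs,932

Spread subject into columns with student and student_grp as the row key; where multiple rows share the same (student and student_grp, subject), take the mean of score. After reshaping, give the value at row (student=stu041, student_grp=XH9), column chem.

Rows with student=stu041, student_grp=XH9 and subject=chem: score values are 514, 629, 399, 764, 8.
(514 + 629 + 399 + 764 + 8) / 5 = 462.80.

462.80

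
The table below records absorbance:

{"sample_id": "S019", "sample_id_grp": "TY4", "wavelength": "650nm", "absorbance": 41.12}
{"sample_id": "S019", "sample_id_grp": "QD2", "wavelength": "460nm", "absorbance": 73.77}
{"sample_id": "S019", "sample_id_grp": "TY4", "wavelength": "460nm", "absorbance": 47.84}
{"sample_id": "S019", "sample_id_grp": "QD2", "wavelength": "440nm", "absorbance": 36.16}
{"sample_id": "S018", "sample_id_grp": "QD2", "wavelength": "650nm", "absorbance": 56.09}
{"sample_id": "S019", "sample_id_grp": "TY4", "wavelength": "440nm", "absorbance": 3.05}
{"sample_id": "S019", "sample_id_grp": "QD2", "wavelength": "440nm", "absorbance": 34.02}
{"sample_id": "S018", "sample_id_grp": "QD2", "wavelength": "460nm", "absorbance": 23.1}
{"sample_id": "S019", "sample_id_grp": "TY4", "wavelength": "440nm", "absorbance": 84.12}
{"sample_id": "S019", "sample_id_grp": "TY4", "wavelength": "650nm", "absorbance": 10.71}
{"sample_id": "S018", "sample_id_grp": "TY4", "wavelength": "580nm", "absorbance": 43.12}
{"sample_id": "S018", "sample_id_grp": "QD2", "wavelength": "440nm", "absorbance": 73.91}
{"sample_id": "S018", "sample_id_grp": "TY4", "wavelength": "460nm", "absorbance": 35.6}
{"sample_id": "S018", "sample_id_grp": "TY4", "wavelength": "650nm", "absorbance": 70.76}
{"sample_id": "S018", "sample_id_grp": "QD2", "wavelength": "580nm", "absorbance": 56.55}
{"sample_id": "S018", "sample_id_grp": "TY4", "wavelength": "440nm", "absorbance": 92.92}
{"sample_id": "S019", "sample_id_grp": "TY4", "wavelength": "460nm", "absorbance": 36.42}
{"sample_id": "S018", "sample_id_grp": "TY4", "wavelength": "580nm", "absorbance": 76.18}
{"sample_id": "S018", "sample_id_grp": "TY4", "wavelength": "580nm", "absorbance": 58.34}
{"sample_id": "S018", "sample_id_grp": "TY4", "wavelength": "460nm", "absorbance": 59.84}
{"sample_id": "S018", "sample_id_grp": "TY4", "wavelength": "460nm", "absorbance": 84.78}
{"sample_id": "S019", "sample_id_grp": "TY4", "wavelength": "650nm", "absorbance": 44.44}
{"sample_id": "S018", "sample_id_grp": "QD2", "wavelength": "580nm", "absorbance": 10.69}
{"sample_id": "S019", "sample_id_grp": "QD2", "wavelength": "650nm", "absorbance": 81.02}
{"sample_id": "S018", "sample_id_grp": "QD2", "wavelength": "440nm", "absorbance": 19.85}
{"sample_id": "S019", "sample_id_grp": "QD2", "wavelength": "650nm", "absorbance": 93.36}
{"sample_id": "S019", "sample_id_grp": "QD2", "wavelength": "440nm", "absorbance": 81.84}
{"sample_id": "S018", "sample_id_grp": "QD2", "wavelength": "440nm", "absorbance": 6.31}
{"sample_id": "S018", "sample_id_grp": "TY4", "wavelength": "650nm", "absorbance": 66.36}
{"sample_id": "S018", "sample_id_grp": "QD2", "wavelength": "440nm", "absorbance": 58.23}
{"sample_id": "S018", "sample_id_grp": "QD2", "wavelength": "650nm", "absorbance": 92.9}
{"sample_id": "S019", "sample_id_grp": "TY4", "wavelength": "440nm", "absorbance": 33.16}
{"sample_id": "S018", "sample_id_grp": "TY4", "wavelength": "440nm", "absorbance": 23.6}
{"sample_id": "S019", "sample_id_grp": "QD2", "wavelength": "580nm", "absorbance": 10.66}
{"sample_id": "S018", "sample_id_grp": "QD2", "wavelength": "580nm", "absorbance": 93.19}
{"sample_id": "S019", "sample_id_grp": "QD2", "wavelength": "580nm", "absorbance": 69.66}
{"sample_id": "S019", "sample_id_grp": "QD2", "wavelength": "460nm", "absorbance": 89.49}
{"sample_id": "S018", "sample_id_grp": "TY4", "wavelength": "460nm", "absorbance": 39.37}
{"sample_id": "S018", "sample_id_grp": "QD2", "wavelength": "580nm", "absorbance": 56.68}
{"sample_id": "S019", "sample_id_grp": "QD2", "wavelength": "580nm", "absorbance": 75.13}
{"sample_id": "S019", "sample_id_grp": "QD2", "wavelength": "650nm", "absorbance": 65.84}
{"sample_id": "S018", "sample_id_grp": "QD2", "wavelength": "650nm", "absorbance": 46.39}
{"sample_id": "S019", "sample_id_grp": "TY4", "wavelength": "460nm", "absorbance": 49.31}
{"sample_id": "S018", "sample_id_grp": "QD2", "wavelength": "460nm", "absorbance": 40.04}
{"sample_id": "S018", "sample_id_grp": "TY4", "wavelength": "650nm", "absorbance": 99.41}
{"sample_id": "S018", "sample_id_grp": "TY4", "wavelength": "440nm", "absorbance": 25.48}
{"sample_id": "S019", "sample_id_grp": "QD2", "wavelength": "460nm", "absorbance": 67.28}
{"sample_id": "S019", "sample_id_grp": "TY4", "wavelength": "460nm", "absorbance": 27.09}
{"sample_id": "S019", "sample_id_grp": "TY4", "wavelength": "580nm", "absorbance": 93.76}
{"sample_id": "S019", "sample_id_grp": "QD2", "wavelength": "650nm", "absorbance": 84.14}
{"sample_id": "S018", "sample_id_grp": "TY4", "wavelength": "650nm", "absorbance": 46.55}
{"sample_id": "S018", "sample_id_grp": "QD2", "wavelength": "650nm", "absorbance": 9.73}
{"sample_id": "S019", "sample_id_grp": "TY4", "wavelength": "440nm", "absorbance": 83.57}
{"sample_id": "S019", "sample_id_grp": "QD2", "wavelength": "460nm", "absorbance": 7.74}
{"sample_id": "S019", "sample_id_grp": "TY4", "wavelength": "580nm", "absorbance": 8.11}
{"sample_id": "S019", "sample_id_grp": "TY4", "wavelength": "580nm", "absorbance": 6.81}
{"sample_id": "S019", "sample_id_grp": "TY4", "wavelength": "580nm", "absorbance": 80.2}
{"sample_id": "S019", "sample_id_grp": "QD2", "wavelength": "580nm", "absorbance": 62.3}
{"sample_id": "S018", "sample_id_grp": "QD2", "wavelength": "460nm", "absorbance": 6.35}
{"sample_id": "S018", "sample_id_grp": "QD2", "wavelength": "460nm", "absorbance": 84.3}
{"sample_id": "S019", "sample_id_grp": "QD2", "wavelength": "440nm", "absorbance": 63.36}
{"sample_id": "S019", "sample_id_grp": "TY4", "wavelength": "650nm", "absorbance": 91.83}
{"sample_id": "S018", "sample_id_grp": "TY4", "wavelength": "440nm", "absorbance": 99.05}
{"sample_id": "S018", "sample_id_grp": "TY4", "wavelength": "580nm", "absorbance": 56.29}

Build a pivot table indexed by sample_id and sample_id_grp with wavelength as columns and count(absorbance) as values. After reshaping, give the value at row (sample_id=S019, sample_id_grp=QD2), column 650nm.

Rows with sample_id=S019, sample_id_grp=QD2 and wavelength=650nm: absorbance values are 81.02, 93.36, 65.84, 84.14.
4 rows match — count = 4.

4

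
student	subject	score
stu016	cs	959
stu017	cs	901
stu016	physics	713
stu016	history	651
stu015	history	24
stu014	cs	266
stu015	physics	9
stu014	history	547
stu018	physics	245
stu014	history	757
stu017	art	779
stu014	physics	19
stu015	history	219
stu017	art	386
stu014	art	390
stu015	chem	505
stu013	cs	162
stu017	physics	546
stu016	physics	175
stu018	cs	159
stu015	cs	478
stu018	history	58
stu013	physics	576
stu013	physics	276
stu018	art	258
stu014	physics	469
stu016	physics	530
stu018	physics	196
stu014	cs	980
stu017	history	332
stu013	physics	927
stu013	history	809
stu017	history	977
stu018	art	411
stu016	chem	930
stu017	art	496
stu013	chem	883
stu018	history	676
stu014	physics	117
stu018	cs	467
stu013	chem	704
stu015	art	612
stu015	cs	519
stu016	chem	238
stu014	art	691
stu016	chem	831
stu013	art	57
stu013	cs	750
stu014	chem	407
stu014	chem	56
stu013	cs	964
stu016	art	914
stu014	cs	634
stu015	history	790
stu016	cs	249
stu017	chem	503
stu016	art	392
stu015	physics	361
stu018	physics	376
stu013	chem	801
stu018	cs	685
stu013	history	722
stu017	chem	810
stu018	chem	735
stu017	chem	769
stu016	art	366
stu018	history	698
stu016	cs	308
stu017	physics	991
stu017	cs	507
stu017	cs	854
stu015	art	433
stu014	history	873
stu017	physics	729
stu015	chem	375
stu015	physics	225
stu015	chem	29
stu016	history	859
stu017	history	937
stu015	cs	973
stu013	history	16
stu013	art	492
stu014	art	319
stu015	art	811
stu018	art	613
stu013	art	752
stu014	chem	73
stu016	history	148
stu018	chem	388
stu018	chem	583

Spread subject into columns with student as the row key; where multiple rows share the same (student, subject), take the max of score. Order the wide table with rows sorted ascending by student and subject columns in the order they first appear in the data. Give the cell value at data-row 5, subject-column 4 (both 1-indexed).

With rows sorted ascending by student, row 5 is student=stu017. subject columns in first-appearance order: cs, physics, history, art, chem; column 4 is art.
Long rows with student=stu017, subject=art: max(779, 386, 496) = 779.

779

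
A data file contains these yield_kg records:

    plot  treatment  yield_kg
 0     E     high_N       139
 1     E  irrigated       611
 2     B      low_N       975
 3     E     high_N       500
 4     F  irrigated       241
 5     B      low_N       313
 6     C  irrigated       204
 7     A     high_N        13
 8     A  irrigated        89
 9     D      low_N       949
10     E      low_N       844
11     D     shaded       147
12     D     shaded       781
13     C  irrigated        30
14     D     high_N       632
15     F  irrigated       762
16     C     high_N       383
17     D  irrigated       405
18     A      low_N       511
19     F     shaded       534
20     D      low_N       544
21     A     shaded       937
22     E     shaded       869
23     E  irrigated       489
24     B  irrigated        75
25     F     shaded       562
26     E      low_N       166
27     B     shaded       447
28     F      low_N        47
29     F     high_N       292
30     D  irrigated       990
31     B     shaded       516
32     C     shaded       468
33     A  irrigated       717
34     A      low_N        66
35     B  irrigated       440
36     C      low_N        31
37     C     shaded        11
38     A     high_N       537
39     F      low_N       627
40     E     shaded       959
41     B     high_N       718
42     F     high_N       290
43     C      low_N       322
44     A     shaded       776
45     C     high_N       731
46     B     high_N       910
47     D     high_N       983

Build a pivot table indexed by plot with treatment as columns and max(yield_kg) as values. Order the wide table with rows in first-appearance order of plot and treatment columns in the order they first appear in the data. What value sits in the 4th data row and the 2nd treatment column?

With rows in first-appearance order of plot, row 4 is plot=C. treatment columns in first-appearance order: high_N, irrigated, low_N, shaded; column 2 is irrigated.
Long rows with plot=C, treatment=irrigated: max(204, 30) = 204.

204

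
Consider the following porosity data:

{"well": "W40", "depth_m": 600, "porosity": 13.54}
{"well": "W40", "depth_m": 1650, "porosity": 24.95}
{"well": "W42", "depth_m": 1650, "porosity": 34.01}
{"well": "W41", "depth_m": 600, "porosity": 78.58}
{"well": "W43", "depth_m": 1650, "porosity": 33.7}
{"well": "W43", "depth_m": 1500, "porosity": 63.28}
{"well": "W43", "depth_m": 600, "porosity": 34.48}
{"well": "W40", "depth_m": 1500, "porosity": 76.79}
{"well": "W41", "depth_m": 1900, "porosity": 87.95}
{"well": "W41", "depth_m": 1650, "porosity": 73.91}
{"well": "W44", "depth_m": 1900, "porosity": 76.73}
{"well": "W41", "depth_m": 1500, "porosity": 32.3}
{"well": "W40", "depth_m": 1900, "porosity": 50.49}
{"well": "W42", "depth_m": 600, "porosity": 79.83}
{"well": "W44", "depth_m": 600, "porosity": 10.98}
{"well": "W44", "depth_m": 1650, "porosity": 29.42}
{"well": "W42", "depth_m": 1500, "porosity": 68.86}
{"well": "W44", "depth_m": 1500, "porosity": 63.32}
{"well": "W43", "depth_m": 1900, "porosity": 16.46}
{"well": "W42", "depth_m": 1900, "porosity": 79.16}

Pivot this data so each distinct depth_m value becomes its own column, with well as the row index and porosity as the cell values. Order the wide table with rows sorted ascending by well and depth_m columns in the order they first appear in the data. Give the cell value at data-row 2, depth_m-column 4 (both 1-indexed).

87.95

With rows sorted ascending by well, row 2 is well=W41. depth_m columns in first-appearance order: 600, 1650, 1500, 1900; column 4 is 1900.
Long rows with well=W41, depth_m=1900: porosity = 87.95.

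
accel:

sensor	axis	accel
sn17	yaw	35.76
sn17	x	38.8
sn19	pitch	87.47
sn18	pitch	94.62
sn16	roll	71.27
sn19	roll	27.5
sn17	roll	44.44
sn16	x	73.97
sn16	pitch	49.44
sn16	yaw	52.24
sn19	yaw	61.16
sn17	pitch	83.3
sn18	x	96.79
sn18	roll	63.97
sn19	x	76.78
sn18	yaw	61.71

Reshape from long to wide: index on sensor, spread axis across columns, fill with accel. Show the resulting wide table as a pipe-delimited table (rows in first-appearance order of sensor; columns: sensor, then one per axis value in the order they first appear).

Columns: sensor plus the 4 distinct axis values (yaw, x, pitch, roll).
For example, row sn17 column yaw takes accel=35.76 from the long row (sn17, yaw).

| sensor | yaw | x | pitch | roll |
| sn17 | 35.76 | 38.8 | 83.3 | 44.44 |
| sn19 | 61.16 | 76.78 | 87.47 | 27.5 |
| sn18 | 61.71 | 96.79 | 94.62 | 63.97 |
| sn16 | 52.24 | 73.97 | 49.44 | 71.27 |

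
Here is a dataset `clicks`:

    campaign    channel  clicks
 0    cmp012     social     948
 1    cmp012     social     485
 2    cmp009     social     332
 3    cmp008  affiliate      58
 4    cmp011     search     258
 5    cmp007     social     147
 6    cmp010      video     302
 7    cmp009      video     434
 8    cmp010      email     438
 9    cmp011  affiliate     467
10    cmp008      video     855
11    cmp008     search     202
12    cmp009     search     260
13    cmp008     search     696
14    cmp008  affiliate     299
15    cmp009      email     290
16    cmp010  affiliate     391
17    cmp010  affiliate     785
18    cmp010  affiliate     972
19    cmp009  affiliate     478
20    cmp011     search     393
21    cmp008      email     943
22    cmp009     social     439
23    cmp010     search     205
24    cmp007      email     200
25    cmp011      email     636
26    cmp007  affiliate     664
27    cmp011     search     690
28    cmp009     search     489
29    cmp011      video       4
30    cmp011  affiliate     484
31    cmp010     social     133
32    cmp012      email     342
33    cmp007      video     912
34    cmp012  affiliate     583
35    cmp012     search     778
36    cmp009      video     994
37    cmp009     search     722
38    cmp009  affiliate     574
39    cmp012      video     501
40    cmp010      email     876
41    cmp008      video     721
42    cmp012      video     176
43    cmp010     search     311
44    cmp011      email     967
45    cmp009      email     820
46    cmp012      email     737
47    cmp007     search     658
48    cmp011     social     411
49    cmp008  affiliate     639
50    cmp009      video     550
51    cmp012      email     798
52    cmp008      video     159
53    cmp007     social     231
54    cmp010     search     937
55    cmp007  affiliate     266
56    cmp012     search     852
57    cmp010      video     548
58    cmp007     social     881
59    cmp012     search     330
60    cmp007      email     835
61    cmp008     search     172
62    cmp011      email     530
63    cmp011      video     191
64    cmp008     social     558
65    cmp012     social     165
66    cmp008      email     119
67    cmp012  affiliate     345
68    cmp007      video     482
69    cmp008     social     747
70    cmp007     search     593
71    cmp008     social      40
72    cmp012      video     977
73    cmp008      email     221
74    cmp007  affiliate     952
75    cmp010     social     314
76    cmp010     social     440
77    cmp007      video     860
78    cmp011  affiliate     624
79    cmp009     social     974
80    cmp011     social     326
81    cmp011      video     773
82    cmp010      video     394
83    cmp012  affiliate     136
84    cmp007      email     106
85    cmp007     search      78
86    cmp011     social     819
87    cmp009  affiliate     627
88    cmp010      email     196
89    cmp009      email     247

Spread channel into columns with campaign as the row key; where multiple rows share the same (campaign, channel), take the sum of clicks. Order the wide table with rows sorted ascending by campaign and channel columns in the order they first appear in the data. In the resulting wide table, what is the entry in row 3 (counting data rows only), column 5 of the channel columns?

With rows sorted ascending by campaign, row 3 is campaign=cmp009. channel columns in first-appearance order: social, affiliate, search, video, email; column 5 is email.
Long rows with campaign=cmp009, channel=email: 290 + 820 + 247 = 1357.

1357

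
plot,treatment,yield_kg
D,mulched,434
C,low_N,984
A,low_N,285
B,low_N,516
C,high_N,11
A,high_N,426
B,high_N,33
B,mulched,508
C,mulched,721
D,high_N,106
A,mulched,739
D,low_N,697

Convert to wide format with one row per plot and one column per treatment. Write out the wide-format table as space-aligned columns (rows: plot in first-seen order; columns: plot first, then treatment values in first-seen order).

plot  mulched  low_N  high_N
D     434      697    106   
C     721      984    11    
A     739      285    426   
B     508      516    33    

Columns: plot plus the 3 distinct treatment values (mulched, low_N, high_N).
For example, row D column mulched takes yield_kg=434 from the long row (D, mulched).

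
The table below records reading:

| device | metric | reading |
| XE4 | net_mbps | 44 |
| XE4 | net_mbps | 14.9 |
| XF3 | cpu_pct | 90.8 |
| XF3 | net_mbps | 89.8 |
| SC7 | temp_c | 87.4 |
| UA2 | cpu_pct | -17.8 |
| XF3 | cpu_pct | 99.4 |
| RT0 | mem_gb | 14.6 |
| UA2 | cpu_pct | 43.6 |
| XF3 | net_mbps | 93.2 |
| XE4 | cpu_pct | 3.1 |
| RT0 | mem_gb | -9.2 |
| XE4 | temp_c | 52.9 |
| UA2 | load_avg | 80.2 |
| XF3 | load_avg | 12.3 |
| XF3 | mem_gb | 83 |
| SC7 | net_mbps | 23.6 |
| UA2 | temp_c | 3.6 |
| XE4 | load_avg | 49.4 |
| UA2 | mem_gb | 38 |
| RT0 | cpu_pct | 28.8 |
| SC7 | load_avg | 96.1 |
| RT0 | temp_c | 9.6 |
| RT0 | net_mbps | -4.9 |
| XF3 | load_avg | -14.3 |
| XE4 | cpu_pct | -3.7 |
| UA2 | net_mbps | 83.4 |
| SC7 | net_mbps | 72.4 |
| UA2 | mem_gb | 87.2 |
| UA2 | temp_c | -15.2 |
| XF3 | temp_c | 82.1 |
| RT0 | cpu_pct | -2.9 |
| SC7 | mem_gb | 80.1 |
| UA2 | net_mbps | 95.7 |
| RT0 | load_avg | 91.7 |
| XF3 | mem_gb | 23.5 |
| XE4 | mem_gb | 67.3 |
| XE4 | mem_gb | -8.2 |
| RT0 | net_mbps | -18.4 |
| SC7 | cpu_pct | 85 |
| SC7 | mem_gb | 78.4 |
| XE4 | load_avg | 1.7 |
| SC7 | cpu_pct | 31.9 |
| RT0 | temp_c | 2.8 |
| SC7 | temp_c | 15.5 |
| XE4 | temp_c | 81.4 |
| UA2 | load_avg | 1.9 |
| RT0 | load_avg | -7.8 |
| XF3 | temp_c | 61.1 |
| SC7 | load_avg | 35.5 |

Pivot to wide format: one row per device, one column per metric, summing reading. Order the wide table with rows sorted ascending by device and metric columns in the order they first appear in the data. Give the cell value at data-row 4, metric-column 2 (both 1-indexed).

With rows sorted ascending by device, row 4 is device=XE4. metric columns in first-appearance order: net_mbps, cpu_pct, temp_c, mem_gb, load_avg; column 2 is cpu_pct.
Long rows with device=XE4, metric=cpu_pct: 3.1 + -3.7 = -0.6.

-0.6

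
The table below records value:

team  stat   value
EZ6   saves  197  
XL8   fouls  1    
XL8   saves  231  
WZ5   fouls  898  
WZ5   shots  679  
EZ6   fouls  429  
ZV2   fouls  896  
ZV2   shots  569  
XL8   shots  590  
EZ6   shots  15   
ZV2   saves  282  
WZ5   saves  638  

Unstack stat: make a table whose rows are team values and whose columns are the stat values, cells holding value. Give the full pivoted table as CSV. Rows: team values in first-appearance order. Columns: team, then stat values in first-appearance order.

Columns: team plus the 3 distinct stat values (saves, fouls, shots).
For example, row EZ6 column saves takes value=197 from the long row (EZ6, saves).

team,saves,fouls,shots
EZ6,197,429,15
XL8,231,1,590
WZ5,638,898,679
ZV2,282,896,569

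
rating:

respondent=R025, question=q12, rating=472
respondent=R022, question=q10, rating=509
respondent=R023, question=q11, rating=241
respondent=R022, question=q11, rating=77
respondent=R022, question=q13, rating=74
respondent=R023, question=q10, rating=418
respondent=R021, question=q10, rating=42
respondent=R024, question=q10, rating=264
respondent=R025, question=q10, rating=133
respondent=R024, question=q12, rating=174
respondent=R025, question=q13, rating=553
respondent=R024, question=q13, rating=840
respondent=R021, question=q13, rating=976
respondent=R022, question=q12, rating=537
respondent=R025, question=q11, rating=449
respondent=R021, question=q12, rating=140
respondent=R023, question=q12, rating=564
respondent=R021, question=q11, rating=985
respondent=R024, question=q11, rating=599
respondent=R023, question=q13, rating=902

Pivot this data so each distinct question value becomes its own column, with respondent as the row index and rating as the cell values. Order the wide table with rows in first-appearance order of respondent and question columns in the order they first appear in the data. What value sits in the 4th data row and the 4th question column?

976

With rows in first-appearance order of respondent, row 4 is respondent=R021. question columns in first-appearance order: q12, q10, q11, q13; column 4 is q13.
Long rows with respondent=R021, question=q13: rating = 976.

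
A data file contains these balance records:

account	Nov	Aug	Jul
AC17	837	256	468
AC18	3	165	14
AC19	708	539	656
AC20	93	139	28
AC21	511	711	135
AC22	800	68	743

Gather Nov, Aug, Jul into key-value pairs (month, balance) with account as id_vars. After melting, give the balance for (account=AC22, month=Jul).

Unpivoting turns each (account, wide-column) pair into one long row.
The wide cell at row AC22, column Jul holds 743, so the long row (AC22, Jul) has balance=743.

743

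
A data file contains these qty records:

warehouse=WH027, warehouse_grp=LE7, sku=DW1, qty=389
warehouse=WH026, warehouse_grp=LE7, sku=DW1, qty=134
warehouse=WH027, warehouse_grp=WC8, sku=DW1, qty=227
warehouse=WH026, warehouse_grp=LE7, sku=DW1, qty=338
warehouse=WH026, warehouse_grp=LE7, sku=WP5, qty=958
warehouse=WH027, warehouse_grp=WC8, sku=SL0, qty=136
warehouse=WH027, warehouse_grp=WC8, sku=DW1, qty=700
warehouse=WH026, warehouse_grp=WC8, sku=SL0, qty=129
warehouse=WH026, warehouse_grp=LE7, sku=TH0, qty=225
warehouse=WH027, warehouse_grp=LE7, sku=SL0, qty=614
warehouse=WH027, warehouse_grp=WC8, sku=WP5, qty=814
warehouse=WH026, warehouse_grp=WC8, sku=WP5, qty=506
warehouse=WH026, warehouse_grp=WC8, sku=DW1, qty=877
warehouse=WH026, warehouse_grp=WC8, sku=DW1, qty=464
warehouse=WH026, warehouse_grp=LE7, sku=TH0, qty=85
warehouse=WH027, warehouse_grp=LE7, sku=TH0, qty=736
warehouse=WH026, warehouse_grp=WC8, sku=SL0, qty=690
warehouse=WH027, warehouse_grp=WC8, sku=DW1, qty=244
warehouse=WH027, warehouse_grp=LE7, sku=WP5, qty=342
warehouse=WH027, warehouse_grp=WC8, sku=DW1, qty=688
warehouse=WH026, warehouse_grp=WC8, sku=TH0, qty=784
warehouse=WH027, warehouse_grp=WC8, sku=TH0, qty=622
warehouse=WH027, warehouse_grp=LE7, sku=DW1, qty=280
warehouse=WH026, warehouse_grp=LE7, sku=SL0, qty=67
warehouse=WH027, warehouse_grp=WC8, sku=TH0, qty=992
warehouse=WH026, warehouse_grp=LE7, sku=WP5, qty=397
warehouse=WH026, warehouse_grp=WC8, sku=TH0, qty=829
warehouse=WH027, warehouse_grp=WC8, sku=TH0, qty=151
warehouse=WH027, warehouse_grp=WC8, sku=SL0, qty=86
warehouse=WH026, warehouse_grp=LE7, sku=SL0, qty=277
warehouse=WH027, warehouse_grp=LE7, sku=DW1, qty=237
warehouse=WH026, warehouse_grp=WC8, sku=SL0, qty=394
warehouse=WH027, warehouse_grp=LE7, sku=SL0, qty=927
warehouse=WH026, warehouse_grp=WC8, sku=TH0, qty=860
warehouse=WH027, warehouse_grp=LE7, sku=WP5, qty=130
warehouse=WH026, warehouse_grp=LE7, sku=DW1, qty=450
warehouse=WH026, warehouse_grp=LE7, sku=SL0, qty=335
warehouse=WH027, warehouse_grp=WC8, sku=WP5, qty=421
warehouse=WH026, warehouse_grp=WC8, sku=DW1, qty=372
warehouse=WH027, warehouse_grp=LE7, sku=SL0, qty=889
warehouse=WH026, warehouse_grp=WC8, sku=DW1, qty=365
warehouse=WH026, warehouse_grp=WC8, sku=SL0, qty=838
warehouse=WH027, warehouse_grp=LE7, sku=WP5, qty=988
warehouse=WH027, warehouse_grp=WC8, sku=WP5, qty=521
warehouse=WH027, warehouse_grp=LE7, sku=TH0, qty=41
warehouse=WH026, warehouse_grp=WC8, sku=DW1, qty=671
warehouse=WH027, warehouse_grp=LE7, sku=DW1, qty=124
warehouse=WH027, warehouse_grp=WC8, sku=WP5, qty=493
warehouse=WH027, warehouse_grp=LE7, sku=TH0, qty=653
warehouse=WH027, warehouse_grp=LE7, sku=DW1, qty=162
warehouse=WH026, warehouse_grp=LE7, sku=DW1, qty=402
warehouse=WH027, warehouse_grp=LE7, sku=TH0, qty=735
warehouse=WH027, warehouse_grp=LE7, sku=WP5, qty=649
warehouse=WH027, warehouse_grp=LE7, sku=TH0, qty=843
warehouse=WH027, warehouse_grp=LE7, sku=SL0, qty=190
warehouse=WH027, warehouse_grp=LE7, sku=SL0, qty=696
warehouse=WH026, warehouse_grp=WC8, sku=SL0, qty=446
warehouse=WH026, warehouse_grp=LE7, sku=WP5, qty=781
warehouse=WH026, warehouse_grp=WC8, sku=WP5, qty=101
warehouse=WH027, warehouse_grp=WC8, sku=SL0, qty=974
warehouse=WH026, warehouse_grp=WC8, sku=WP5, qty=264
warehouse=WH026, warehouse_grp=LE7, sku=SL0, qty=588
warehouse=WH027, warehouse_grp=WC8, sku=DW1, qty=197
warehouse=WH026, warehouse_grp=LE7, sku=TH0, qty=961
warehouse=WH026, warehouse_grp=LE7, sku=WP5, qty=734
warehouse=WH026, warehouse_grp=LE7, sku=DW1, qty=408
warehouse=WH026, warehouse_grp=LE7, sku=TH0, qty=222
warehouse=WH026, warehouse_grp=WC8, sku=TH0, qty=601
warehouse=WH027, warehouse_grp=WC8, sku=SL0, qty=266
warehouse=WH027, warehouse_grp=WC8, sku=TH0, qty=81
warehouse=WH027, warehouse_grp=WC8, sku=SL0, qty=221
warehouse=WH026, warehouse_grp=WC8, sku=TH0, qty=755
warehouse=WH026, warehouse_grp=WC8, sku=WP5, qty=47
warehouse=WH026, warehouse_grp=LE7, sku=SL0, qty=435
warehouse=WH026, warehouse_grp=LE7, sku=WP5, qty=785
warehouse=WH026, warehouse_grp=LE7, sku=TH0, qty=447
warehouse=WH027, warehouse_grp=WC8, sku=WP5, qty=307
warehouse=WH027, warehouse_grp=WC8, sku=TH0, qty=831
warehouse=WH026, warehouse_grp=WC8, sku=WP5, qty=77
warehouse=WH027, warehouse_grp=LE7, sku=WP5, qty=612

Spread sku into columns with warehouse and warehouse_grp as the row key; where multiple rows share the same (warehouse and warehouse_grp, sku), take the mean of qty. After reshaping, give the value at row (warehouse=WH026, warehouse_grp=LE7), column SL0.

Rows with warehouse=WH026, warehouse_grp=LE7 and sku=SL0: qty values are 67, 277, 335, 588, 435.
(67 + 277 + 335 + 588 + 435) / 5 = 340.40.

340.40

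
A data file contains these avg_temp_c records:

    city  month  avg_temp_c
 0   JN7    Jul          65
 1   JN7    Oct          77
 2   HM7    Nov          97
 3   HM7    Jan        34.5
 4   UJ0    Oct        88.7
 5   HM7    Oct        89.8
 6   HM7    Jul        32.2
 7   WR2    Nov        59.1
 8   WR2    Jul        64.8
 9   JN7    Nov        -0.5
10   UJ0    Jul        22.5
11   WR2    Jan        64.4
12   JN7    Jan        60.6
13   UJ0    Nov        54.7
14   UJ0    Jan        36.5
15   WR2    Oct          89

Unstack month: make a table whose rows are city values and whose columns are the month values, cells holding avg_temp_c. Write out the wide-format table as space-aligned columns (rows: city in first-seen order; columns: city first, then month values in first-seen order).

city  Jul   Oct   Nov   Jan 
JN7   65    77    -0.5  60.6
HM7   32.2  89.8  97    34.5
UJ0   22.5  88.7  54.7  36.5
WR2   64.8  89    59.1  64.4

Columns: city plus the 4 distinct month values (Jul, Oct, Nov, Jan).
For example, row JN7 column Jul takes avg_temp_c=65 from the long row (JN7, Jul).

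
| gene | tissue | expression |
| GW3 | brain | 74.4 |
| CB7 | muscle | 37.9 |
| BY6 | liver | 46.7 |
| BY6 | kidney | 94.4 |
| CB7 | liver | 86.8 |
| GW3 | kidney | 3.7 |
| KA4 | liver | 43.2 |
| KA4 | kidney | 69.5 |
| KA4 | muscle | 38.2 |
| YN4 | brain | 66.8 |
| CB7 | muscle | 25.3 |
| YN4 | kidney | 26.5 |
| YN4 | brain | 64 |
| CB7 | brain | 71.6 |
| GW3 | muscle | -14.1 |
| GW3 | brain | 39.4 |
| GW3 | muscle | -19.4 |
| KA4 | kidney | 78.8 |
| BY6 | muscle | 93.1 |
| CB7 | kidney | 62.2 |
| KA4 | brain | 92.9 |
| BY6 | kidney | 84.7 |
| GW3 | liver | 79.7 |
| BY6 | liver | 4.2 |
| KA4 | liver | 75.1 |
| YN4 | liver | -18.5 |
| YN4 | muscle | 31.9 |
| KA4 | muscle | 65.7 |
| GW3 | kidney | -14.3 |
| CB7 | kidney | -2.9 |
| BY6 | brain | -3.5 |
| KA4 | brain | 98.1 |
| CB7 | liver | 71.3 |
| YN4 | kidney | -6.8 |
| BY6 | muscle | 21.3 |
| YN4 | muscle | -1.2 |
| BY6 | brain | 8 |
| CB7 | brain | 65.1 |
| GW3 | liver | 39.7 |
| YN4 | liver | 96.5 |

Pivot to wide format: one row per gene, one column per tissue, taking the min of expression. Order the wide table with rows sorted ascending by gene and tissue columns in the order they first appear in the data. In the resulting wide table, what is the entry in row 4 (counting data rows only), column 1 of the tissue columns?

92.9

With rows sorted ascending by gene, row 4 is gene=KA4. tissue columns in first-appearance order: brain, muscle, liver, kidney; column 1 is brain.
Long rows with gene=KA4, tissue=brain: min(92.9, 98.1) = 92.9.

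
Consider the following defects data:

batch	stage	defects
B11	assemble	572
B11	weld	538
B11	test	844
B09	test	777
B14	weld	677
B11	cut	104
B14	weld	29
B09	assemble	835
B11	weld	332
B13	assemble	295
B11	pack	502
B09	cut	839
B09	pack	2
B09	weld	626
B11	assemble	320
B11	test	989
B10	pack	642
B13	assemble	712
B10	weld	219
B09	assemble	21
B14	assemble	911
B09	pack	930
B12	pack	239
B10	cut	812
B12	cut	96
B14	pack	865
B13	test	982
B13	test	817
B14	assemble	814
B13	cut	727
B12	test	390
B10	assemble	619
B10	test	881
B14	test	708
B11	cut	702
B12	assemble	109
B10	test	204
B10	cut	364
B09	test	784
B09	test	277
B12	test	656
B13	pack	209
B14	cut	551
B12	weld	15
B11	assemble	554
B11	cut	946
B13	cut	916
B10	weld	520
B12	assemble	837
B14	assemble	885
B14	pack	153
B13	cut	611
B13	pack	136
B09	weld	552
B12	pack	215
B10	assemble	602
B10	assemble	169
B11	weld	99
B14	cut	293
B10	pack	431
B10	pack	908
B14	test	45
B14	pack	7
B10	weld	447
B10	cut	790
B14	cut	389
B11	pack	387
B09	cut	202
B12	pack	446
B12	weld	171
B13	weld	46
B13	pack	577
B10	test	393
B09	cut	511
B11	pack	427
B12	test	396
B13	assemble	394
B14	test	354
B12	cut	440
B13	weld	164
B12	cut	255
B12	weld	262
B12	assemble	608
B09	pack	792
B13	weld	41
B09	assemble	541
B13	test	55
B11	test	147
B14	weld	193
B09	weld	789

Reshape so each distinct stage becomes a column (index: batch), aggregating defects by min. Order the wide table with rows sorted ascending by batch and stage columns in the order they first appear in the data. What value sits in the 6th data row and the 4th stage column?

293

With rows sorted ascending by batch, row 6 is batch=B14. stage columns in first-appearance order: assemble, weld, test, cut, pack; column 4 is cut.
Long rows with batch=B14, stage=cut: min(551, 293, 389) = 293.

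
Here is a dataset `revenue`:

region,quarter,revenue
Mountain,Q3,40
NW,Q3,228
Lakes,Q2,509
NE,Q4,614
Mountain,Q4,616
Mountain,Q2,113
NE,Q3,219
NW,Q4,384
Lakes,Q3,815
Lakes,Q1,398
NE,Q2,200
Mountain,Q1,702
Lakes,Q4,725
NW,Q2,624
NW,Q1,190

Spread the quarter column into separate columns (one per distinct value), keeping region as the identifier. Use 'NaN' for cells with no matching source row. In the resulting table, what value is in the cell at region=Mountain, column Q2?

The long row with region=Mountain, quarter=Q2 has revenue=113.

113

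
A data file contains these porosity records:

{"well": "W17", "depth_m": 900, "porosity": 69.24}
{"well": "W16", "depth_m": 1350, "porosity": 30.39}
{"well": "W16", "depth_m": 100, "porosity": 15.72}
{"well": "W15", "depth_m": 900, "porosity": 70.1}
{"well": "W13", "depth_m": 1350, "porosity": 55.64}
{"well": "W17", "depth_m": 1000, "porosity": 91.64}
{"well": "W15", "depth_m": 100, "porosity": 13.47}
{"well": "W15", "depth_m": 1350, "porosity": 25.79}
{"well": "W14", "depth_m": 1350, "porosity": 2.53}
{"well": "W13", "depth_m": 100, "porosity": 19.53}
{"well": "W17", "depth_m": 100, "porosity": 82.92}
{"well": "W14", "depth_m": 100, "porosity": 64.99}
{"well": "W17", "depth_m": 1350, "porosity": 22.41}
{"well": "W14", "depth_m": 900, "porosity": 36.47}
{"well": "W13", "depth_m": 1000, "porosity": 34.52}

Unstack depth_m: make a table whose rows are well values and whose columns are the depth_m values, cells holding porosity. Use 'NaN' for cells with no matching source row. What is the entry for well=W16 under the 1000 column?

NaN

No long-format row has well=W16 and depth_m=1000, so the cell is NaN.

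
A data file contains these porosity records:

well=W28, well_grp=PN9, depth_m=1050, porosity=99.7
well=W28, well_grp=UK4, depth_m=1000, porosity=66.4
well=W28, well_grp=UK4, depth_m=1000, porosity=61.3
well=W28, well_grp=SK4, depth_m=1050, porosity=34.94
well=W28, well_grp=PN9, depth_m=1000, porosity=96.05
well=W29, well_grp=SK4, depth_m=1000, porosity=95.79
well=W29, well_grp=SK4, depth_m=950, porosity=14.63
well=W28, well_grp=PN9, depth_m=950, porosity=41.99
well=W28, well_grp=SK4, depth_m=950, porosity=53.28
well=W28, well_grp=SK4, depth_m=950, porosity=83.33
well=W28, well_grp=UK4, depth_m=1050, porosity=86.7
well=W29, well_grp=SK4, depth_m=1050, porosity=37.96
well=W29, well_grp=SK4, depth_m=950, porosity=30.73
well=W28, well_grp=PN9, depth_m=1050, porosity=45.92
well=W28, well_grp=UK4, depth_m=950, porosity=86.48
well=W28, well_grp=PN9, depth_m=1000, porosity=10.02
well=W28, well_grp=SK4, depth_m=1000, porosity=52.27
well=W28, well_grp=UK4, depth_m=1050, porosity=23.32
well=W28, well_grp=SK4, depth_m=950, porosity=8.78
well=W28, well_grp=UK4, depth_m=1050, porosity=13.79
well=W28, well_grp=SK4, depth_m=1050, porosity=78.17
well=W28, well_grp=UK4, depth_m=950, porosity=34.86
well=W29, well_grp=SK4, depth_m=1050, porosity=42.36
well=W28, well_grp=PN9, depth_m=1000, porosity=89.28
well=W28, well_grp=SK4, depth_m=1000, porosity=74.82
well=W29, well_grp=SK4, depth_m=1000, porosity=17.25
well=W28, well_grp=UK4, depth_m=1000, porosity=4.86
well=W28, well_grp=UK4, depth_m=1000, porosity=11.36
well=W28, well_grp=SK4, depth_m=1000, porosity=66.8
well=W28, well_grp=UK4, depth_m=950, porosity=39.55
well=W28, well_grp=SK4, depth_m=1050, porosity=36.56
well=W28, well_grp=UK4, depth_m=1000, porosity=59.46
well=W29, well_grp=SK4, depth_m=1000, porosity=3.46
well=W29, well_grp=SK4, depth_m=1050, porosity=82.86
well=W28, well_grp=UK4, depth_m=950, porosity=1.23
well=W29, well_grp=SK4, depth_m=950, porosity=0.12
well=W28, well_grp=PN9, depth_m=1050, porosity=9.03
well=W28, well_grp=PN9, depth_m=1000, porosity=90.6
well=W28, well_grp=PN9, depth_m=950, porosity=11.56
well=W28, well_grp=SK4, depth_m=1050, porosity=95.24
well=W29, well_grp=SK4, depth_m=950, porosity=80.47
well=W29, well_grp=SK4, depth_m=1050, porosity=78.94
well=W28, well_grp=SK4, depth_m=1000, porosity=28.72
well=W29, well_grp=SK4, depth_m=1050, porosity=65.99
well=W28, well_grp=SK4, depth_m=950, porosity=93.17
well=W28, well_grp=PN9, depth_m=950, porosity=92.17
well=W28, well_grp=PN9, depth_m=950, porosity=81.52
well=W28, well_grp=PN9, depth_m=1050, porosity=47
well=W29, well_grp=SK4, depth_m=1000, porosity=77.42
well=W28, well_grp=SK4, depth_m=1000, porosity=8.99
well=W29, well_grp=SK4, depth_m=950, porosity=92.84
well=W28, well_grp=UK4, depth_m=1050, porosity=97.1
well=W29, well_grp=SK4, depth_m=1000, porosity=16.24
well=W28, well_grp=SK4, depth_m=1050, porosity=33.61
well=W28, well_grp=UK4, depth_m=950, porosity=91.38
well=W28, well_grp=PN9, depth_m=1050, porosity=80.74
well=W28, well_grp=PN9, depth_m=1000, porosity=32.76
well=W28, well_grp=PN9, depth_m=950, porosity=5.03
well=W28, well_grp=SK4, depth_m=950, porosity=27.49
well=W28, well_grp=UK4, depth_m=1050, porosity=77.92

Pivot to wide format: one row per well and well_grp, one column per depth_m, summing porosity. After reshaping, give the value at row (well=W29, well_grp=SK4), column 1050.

308.11

Rows with well=W29, well_grp=SK4 and depth_m=1050: porosity values are 37.96, 42.36, 82.86, 78.94, 65.99.
37.96 + 42.36 + 82.86 + 78.94 + 65.99 = 308.11.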